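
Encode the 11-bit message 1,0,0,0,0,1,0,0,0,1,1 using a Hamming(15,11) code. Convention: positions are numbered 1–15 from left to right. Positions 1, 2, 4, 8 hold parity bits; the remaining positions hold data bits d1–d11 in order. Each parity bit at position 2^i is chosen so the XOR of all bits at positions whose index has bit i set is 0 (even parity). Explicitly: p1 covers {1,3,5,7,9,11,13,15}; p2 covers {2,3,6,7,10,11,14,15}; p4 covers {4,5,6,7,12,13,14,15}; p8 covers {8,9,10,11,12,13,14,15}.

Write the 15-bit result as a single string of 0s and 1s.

001000010100011

Place data at non-parity positions: p1 p2 1 p4 0 0 0 p8 0 1 0 0 0 1 1
p1 (pos 1,3,5,7,9,11,13,15): XOR of data positions = 1⊕0⊕0⊕0⊕0⊕0⊕1 = 0
p2 (pos 2,3,6,7,10,11,14,15): XOR of data positions = 1⊕0⊕0⊕1⊕0⊕1⊕1 = 0
p4 (pos 4,5,6,7,12,13,14,15): XOR of data positions = 0⊕0⊕0⊕0⊕0⊕1⊕1 = 0
p8 (pos 8,9,10,11,12,13,14,15): XOR of data positions = 0⊕1⊕0⊕0⊕0⊕1⊕1 = 1
Codeword: 001000010100011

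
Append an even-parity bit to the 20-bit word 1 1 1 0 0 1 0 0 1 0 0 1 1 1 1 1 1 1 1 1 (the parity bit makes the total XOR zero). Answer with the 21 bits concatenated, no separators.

111001001001111111110

XOR of the 20 data bits: 1⊕1⊕1⊕0⊕0⊕1⊕0⊕0⊕1⊕0⊕0⊕1⊕1⊕1⊕1⊕1⊕1⊕1⊕1⊕1 = 0
Parity bit = 0 (so all 21 bits XOR to 0).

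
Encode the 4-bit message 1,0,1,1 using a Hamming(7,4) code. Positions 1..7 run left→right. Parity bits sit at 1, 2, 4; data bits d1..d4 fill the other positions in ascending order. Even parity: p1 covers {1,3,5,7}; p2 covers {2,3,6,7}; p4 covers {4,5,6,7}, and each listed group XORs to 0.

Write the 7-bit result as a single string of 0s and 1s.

0110011

Place data at non-parity positions: p1 p2 1 p4 0 1 1
p1 (pos 1,3,5,7): XOR of data positions = 1⊕0⊕1 = 0
p2 (pos 2,3,6,7): XOR of data positions = 1⊕1⊕1 = 1
p4 (pos 4,5,6,7): XOR of data positions = 0⊕1⊕1 = 0
Codeword: 0110011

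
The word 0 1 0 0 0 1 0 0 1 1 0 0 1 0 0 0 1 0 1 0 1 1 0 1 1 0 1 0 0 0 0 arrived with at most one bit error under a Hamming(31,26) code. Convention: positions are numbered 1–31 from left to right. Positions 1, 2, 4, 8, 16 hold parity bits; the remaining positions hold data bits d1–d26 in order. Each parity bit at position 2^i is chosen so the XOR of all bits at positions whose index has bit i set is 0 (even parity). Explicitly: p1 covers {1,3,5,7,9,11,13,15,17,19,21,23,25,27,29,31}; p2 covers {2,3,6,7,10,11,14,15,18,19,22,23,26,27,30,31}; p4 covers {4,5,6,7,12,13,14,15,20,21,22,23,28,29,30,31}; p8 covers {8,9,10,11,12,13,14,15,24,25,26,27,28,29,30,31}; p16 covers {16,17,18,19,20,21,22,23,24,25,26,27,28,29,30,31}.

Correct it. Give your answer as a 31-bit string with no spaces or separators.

0100010011001000001011011010000

s1 (pos 1,3,5,7,9,11,13,15,17,19,21,23,25,27,29,31): 0⊕0⊕0⊕0⊕1⊕0⊕1⊕0⊕1⊕1⊕1⊕0⊕1⊕1⊕0⊕0 = 1
s2 (pos 2,3,6,7,10,11,14,15,18,19,22,23,26,27,30,31): 1⊕0⊕1⊕0⊕1⊕0⊕0⊕0⊕0⊕1⊕1⊕0⊕0⊕1⊕0⊕0 = 0
s4 (pos 4,5,6,7,12,13,14,15,20,21,22,23,28,29,30,31): 0⊕0⊕1⊕0⊕0⊕1⊕0⊕0⊕0⊕1⊕1⊕0⊕0⊕0⊕0⊕0 = 0
s8 (pos 8,9,10,11,12,13,14,15,24,25,26,27,28,29,30,31): 0⊕1⊕1⊕0⊕0⊕1⊕0⊕0⊕1⊕1⊕0⊕1⊕0⊕0⊕0⊕0 = 0
s16 (pos 16,17,18,19,20,21,22,23,24,25,26,27,28,29,30,31): 0⊕1⊕0⊕1⊕0⊕1⊕1⊕0⊕1⊕1⊕0⊕1⊕0⊕0⊕0⊕0 = 1
Syndrome s16…s1 = 10001 → error at position 17.
Flip position 17: 0100010011001000101011011010000 → 0100010011001000001011011010000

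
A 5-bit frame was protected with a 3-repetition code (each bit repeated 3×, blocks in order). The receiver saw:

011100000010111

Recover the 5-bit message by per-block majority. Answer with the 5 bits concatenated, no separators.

10001

Block 1 (011): 2 ones → 1
Block 2 (100): 1 one → 0
Block 3 (000): 0 ones → 0
Block 4 (010): 1 one → 0
Block 5 (111): 3 ones → 1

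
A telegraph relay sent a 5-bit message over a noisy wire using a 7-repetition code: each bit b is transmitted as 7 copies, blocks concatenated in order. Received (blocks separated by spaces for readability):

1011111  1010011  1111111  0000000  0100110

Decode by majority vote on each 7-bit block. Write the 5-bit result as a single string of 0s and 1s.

11100

Block 1 (1011111): 6 ones → 1
Block 2 (1010011): 4 ones → 1
Block 3 (1111111): 7 ones → 1
Block 4 (0000000): 0 ones → 0
Block 5 (0100110): 3 ones → 0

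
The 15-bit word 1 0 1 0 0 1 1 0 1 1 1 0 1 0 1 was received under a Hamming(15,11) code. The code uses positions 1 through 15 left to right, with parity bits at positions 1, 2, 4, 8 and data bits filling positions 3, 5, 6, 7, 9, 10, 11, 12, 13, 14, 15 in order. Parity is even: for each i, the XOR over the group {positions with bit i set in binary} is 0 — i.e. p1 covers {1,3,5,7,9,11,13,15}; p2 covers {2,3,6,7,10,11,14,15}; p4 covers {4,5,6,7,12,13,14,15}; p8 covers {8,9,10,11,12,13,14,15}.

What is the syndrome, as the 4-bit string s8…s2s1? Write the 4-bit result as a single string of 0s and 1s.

s1 (pos 1,3,5,7,9,11,13,15): 1⊕1⊕0⊕1⊕1⊕1⊕1⊕1 = 1
s2 (pos 2,3,6,7,10,11,14,15): 0⊕1⊕1⊕1⊕1⊕1⊕0⊕1 = 0
s4 (pos 4,5,6,7,12,13,14,15): 0⊕0⊕1⊕1⊕0⊕1⊕0⊕1 = 0
s8 (pos 8,9,10,11,12,13,14,15): 0⊕1⊕1⊕1⊕0⊕1⊕0⊕1 = 1
Syndrome s8…s1 = 1001 → error at position 9.

1001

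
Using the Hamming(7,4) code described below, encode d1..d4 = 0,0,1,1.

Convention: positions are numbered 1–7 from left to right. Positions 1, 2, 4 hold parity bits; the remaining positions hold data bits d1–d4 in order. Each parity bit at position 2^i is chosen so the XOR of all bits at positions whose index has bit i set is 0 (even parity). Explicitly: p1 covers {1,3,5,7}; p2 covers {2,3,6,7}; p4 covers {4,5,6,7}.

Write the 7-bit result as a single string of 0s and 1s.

Place data at non-parity positions: p1 p2 0 p4 0 1 1
p1 (pos 1,3,5,7): XOR of data positions = 0⊕0⊕1 = 1
p2 (pos 2,3,6,7): XOR of data positions = 0⊕1⊕1 = 0
p4 (pos 4,5,6,7): XOR of data positions = 0⊕1⊕1 = 0
Codeword: 1000011

1000011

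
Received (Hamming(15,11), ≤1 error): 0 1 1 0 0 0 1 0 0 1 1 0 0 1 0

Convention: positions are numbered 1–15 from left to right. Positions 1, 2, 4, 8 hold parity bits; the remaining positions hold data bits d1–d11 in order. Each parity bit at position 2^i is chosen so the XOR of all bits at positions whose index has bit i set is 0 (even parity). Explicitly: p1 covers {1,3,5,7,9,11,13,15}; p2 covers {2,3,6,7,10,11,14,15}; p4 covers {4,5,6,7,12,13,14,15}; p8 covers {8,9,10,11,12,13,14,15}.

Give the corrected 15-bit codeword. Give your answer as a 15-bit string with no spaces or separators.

011000101110010

s1 (pos 1,3,5,7,9,11,13,15): 0⊕1⊕0⊕1⊕0⊕1⊕0⊕0 = 1
s2 (pos 2,3,6,7,10,11,14,15): 1⊕1⊕0⊕1⊕1⊕1⊕1⊕0 = 0
s4 (pos 4,5,6,7,12,13,14,15): 0⊕0⊕0⊕1⊕0⊕0⊕1⊕0 = 0
s8 (pos 8,9,10,11,12,13,14,15): 0⊕0⊕1⊕1⊕0⊕0⊕1⊕0 = 1
Syndrome s8…s1 = 1001 → error at position 9.
Flip position 9: 011000100110010 → 011000101110010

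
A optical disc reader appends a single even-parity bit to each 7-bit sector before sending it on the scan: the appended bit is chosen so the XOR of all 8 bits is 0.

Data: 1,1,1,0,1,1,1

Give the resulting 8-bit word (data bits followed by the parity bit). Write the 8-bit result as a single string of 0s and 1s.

11101110

XOR of the 7 data bits: 1⊕1⊕1⊕0⊕1⊕1⊕1 = 0
Parity bit = 0 (so all 8 bits XOR to 0).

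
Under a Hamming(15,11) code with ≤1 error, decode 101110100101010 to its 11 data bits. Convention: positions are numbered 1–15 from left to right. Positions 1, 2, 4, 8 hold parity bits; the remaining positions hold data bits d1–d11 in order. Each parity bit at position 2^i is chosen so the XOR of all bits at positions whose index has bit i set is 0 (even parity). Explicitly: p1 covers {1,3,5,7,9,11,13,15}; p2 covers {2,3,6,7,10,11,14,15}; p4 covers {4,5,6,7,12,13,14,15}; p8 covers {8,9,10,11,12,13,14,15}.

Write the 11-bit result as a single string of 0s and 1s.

s1 (pos 1,3,5,7,9,11,13,15): 1⊕1⊕1⊕1⊕0⊕0⊕0⊕0 = 0
s2 (pos 2,3,6,7,10,11,14,15): 0⊕1⊕0⊕1⊕1⊕0⊕1⊕0 = 0
s4 (pos 4,5,6,7,12,13,14,15): 1⊕1⊕0⊕1⊕1⊕0⊕1⊕0 = 1
s8 (pos 8,9,10,11,12,13,14,15): 0⊕0⊕1⊕0⊕1⊕0⊕1⊕0 = 1
Syndrome s8…s1 = 1100 → error at position 12.
Flip position 12: 101110100101010 → 101110100100010
Read data bits from positions 3,5,6,7,9,10,11,12,13,14,15: 11010100010

11010100010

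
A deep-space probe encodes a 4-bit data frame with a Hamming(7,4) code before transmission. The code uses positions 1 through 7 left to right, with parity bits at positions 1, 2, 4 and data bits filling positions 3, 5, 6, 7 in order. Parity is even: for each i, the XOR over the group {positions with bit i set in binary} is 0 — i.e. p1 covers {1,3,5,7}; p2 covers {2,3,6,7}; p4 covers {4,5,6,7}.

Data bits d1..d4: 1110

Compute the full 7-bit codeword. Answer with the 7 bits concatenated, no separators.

0010110

Place data at non-parity positions: p1 p2 1 p4 1 1 0
p1 (pos 1,3,5,7): XOR of data positions = 1⊕1⊕0 = 0
p2 (pos 2,3,6,7): XOR of data positions = 1⊕1⊕0 = 0
p4 (pos 4,5,6,7): XOR of data positions = 1⊕1⊕0 = 0
Codeword: 0010110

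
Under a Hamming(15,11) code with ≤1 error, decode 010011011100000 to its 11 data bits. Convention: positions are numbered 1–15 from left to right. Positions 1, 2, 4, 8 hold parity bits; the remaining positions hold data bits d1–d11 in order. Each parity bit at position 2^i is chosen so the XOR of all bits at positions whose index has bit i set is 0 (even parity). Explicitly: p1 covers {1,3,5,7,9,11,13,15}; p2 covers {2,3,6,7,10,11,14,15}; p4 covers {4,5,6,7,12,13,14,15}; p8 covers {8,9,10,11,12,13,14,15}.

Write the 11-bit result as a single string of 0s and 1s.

01101000000

s1 (pos 1,3,5,7,9,11,13,15): 0⊕0⊕1⊕0⊕1⊕0⊕0⊕0 = 0
s2 (pos 2,3,6,7,10,11,14,15): 1⊕0⊕1⊕0⊕1⊕0⊕0⊕0 = 1
s4 (pos 4,5,6,7,12,13,14,15): 0⊕1⊕1⊕0⊕0⊕0⊕0⊕0 = 0
s8 (pos 8,9,10,11,12,13,14,15): 1⊕1⊕1⊕0⊕0⊕0⊕0⊕0 = 1
Syndrome s8…s1 = 1010 → error at position 10.
Flip position 10: 010011011100000 → 010011011000000
Read data bits from positions 3,5,6,7,9,10,11,12,13,14,15: 01101000000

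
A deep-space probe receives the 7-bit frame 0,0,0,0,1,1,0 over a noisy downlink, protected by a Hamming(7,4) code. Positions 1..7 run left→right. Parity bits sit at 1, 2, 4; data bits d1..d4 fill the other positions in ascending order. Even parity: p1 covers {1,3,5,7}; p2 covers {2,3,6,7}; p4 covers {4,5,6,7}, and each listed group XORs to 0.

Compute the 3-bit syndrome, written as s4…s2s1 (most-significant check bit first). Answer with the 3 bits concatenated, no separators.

011

s1 (pos 1,3,5,7): 0⊕0⊕1⊕0 = 1
s2 (pos 2,3,6,7): 0⊕0⊕1⊕0 = 1
s4 (pos 4,5,6,7): 0⊕1⊕1⊕0 = 0
Syndrome s4…s1 = 011 → error at position 3.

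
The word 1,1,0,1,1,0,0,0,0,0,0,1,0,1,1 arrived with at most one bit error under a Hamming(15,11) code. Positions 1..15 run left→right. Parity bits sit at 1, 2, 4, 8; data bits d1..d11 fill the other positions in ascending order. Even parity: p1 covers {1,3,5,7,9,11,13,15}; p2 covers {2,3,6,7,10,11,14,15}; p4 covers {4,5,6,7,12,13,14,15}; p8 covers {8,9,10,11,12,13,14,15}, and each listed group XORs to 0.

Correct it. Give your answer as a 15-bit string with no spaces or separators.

110110000001010

s1 (pos 1,3,5,7,9,11,13,15): 1⊕0⊕1⊕0⊕0⊕0⊕0⊕1 = 1
s2 (pos 2,3,6,7,10,11,14,15): 1⊕0⊕0⊕0⊕0⊕0⊕1⊕1 = 1
s4 (pos 4,5,6,7,12,13,14,15): 1⊕1⊕0⊕0⊕1⊕0⊕1⊕1 = 1
s8 (pos 8,9,10,11,12,13,14,15): 0⊕0⊕0⊕0⊕1⊕0⊕1⊕1 = 1
Syndrome s8…s1 = 1111 → error at position 15.
Flip position 15: 110110000001011 → 110110000001010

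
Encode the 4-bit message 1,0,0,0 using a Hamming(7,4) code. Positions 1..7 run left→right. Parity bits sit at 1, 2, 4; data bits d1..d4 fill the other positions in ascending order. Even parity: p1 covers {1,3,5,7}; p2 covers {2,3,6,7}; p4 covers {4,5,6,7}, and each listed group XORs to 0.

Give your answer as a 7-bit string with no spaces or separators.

1110000

Place data at non-parity positions: p1 p2 1 p4 0 0 0
p1 (pos 1,3,5,7): XOR of data positions = 1⊕0⊕0 = 1
p2 (pos 2,3,6,7): XOR of data positions = 1⊕0⊕0 = 1
p4 (pos 4,5,6,7): XOR of data positions = 0⊕0⊕0 = 0
Codeword: 1110000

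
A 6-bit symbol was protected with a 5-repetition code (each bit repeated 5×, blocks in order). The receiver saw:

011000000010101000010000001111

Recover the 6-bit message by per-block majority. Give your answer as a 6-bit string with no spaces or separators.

Block 1 (01100): 2 ones → 0
Block 2 (00000): 0 ones → 0
Block 3 (10101): 3 ones → 1
Block 4 (00001): 1 one → 0
Block 5 (00000): 0 ones → 0
Block 6 (01111): 4 ones → 1

001001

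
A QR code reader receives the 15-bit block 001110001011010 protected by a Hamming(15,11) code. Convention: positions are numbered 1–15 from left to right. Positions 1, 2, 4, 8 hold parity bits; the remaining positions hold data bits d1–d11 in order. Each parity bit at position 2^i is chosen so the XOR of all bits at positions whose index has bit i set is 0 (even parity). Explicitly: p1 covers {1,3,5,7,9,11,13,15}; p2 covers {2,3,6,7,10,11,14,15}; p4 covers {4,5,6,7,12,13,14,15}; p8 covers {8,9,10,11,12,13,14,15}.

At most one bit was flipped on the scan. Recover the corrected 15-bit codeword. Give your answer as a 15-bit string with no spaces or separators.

011110001011010

s1 (pos 1,3,5,7,9,11,13,15): 0⊕1⊕1⊕0⊕1⊕1⊕0⊕0 = 0
s2 (pos 2,3,6,7,10,11,14,15): 0⊕1⊕0⊕0⊕0⊕1⊕1⊕0 = 1
s4 (pos 4,5,6,7,12,13,14,15): 1⊕1⊕0⊕0⊕1⊕0⊕1⊕0 = 0
s8 (pos 8,9,10,11,12,13,14,15): 0⊕1⊕0⊕1⊕1⊕0⊕1⊕0 = 0
Syndrome s8…s1 = 0010 → error at position 2.
Flip position 2: 001110001011010 → 011110001011010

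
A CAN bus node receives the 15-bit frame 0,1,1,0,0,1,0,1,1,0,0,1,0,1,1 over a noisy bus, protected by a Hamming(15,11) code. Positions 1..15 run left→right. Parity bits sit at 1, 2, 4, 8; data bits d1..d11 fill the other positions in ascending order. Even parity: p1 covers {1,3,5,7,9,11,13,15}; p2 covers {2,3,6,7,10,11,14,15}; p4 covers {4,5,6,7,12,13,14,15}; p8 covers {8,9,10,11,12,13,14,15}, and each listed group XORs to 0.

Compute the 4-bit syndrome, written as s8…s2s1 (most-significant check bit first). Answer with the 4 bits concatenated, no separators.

s1 (pos 1,3,5,7,9,11,13,15): 0⊕1⊕0⊕0⊕1⊕0⊕0⊕1 = 1
s2 (pos 2,3,6,7,10,11,14,15): 1⊕1⊕1⊕0⊕0⊕0⊕1⊕1 = 1
s4 (pos 4,5,6,7,12,13,14,15): 0⊕0⊕1⊕0⊕1⊕0⊕1⊕1 = 0
s8 (pos 8,9,10,11,12,13,14,15): 1⊕1⊕0⊕0⊕1⊕0⊕1⊕1 = 1
Syndrome s8…s1 = 1011 → error at position 11.

1011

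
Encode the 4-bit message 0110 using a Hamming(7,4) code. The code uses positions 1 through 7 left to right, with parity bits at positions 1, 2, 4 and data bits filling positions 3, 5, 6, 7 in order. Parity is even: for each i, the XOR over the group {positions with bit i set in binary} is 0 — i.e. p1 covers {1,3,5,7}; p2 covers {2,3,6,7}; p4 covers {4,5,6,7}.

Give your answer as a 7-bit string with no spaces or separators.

1100110

Place data at non-parity positions: p1 p2 0 p4 1 1 0
p1 (pos 1,3,5,7): XOR of data positions = 0⊕1⊕0 = 1
p2 (pos 2,3,6,7): XOR of data positions = 0⊕1⊕0 = 1
p4 (pos 4,5,6,7): XOR of data positions = 1⊕1⊕0 = 0
Codeword: 1100110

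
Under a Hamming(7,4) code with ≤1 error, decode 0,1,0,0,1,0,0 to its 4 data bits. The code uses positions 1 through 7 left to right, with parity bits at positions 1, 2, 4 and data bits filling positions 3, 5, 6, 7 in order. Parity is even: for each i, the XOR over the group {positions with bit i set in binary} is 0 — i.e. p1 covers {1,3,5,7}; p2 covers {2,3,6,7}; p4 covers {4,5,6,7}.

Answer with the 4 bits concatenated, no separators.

s1 (pos 1,3,5,7): 0⊕0⊕1⊕0 = 1
s2 (pos 2,3,6,7): 1⊕0⊕0⊕0 = 1
s4 (pos 4,5,6,7): 0⊕1⊕0⊕0 = 1
Syndrome s4…s1 = 111 → error at position 7.
Flip position 7: 0100100 → 0100101
Read data bits from positions 3,5,6,7: 0101

0101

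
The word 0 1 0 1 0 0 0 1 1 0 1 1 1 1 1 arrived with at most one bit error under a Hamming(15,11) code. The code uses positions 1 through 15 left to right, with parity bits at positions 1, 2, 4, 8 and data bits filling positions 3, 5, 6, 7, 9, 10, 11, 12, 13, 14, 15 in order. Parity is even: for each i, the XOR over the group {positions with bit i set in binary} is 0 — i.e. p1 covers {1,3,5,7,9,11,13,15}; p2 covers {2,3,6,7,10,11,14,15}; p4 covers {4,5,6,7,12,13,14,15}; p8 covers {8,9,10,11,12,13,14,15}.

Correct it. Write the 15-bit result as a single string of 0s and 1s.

s1 (pos 1,3,5,7,9,11,13,15): 0⊕0⊕0⊕0⊕1⊕1⊕1⊕1 = 0
s2 (pos 2,3,6,7,10,11,14,15): 1⊕0⊕0⊕0⊕0⊕1⊕1⊕1 = 0
s4 (pos 4,5,6,7,12,13,14,15): 1⊕0⊕0⊕0⊕1⊕1⊕1⊕1 = 1
s8 (pos 8,9,10,11,12,13,14,15): 1⊕1⊕0⊕1⊕1⊕1⊕1⊕1 = 1
Syndrome s8…s1 = 1100 → error at position 12.
Flip position 12: 010100011011111 → 010100011010111

010100011010111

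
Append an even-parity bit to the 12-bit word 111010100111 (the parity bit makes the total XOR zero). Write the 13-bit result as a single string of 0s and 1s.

XOR of the 12 data bits: 1⊕1⊕1⊕0⊕1⊕0⊕1⊕0⊕0⊕1⊕1⊕1 = 0
Parity bit = 0 (so all 13 bits XOR to 0).

1110101001110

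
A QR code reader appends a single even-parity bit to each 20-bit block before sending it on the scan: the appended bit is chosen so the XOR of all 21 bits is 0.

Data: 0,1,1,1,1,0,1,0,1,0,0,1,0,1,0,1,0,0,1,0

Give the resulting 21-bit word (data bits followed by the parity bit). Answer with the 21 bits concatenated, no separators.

011110101001010100100

XOR of the 20 data bits: 0⊕1⊕1⊕1⊕1⊕0⊕1⊕0⊕1⊕0⊕0⊕1⊕0⊕1⊕0⊕1⊕0⊕0⊕1⊕0 = 0
Parity bit = 0 (so all 21 bits XOR to 0).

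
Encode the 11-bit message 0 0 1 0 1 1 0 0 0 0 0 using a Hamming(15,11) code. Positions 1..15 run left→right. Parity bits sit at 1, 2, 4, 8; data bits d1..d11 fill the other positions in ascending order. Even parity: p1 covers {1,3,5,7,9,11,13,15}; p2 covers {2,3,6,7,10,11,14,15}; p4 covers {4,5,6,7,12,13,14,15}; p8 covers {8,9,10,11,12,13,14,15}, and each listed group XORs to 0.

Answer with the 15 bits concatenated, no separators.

100101001100000

Place data at non-parity positions: p1 p2 0 p4 0 1 0 p8 1 1 0 0 0 0 0
p1 (pos 1,3,5,7,9,11,13,15): XOR of data positions = 0⊕0⊕0⊕1⊕0⊕0⊕0 = 1
p2 (pos 2,3,6,7,10,11,14,15): XOR of data positions = 0⊕1⊕0⊕1⊕0⊕0⊕0 = 0
p4 (pos 4,5,6,7,12,13,14,15): XOR of data positions = 0⊕1⊕0⊕0⊕0⊕0⊕0 = 1
p8 (pos 8,9,10,11,12,13,14,15): XOR of data positions = 1⊕1⊕0⊕0⊕0⊕0⊕0 = 0
Codeword: 100101001100000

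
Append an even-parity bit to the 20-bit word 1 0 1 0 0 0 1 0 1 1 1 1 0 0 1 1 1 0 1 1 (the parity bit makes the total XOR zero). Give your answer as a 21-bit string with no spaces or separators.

XOR of the 20 data bits: 1⊕0⊕1⊕0⊕0⊕0⊕1⊕0⊕1⊕1⊕1⊕1⊕0⊕0⊕1⊕1⊕1⊕0⊕1⊕1 = 0
Parity bit = 0 (so all 21 bits XOR to 0).

101000101111001110110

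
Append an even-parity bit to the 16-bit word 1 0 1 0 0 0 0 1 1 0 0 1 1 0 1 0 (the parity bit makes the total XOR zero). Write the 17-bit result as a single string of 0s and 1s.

XOR of the 16 data bits: 1⊕0⊕1⊕0⊕0⊕0⊕0⊕1⊕1⊕0⊕0⊕1⊕1⊕0⊕1⊕0 = 1
Parity bit = 1 (so all 17 bits XOR to 0).

10100001100110101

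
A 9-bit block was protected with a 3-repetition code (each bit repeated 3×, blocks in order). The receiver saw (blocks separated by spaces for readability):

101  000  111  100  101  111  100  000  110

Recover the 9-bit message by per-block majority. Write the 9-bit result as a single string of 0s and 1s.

Block 1 (101): 2 ones → 1
Block 2 (000): 0 ones → 0
Block 3 (111): 3 ones → 1
Block 4 (100): 1 one → 0
Block 5 (101): 2 ones → 1
Block 6 (111): 3 ones → 1
Block 7 (100): 1 one → 0
Block 8 (000): 0 ones → 0
Block 9 (110): 2 ones → 1

101011001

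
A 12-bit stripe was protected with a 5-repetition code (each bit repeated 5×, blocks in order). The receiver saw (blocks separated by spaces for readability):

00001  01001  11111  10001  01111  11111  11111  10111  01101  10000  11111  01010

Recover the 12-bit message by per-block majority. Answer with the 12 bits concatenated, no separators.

001011111010

Block 1 (00001): 1 one → 0
Block 2 (01001): 2 ones → 0
Block 3 (11111): 5 ones → 1
Block 4 (10001): 2 ones → 0
Block 5 (01111): 4 ones → 1
Block 6 (11111): 5 ones → 1
Block 7 (11111): 5 ones → 1
Block 8 (10111): 4 ones → 1
Block 9 (01101): 3 ones → 1
Block 10 (10000): 1 one → 0
Block 11 (11111): 5 ones → 1
Block 12 (01010): 2 ones → 0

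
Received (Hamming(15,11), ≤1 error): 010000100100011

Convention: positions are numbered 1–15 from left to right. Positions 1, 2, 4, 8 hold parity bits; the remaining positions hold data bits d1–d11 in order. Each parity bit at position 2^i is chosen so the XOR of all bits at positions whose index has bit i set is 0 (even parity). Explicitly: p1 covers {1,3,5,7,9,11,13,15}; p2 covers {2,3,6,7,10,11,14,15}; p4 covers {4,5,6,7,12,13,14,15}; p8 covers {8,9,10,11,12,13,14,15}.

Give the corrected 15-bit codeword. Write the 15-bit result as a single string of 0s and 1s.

010000100100001

s1 (pos 1,3,5,7,9,11,13,15): 0⊕0⊕0⊕1⊕0⊕0⊕0⊕1 = 0
s2 (pos 2,3,6,7,10,11,14,15): 1⊕0⊕0⊕1⊕1⊕0⊕1⊕1 = 1
s4 (pos 4,5,6,7,12,13,14,15): 0⊕0⊕0⊕1⊕0⊕0⊕1⊕1 = 1
s8 (pos 8,9,10,11,12,13,14,15): 0⊕0⊕1⊕0⊕0⊕0⊕1⊕1 = 1
Syndrome s8…s1 = 1110 → error at position 14.
Flip position 14: 010000100100011 → 010000100100001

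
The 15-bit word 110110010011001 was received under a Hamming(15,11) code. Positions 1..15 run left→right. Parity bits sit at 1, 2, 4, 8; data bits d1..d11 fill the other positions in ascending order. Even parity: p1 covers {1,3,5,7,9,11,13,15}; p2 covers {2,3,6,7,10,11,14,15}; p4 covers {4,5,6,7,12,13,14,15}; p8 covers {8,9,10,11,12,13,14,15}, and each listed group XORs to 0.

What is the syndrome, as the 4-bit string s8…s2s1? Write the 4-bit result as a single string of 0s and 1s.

s1 (pos 1,3,5,7,9,11,13,15): 1⊕0⊕1⊕0⊕0⊕1⊕0⊕1 = 0
s2 (pos 2,3,6,7,10,11,14,15): 1⊕0⊕0⊕0⊕0⊕1⊕0⊕1 = 1
s4 (pos 4,5,6,7,12,13,14,15): 1⊕1⊕0⊕0⊕1⊕0⊕0⊕1 = 0
s8 (pos 8,9,10,11,12,13,14,15): 1⊕0⊕0⊕1⊕1⊕0⊕0⊕1 = 0
Syndrome s8…s1 = 0010 → error at position 2.

0010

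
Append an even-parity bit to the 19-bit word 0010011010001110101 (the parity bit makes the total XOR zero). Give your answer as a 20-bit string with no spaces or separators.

00100110100011101011

XOR of the 19 data bits: 0⊕0⊕1⊕0⊕0⊕1⊕1⊕0⊕1⊕0⊕0⊕0⊕1⊕1⊕1⊕0⊕1⊕0⊕1 = 1
Parity bit = 1 (so all 20 bits XOR to 0).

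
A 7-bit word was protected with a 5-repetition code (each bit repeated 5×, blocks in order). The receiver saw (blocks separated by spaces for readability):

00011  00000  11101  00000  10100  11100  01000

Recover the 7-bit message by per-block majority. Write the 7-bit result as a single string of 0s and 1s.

0010010

Block 1 (00011): 2 ones → 0
Block 2 (00000): 0 ones → 0
Block 3 (11101): 4 ones → 1
Block 4 (00000): 0 ones → 0
Block 5 (10100): 2 ones → 0
Block 6 (11100): 3 ones → 1
Block 7 (01000): 1 one → 0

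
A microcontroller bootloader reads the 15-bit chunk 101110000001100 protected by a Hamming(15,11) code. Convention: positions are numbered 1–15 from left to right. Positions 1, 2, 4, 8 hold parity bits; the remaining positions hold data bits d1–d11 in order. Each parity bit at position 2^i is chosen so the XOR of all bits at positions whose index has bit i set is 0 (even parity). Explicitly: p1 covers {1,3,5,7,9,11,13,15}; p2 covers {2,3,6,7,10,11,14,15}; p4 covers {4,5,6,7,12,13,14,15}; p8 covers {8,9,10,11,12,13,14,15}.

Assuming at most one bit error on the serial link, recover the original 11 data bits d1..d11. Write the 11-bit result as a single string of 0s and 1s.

11000001100

s1 (pos 1,3,5,7,9,11,13,15): 1⊕1⊕1⊕0⊕0⊕0⊕1⊕0 = 0
s2 (pos 2,3,6,7,10,11,14,15): 0⊕1⊕0⊕0⊕0⊕0⊕0⊕0 = 1
s4 (pos 4,5,6,7,12,13,14,15): 1⊕1⊕0⊕0⊕1⊕1⊕0⊕0 = 0
s8 (pos 8,9,10,11,12,13,14,15): 0⊕0⊕0⊕0⊕1⊕1⊕0⊕0 = 0
Syndrome s8…s1 = 0010 → error at position 2.
Flip position 2: 101110000001100 → 111110000001100
Read data bits from positions 3,5,6,7,9,10,11,12,13,14,15: 11000001100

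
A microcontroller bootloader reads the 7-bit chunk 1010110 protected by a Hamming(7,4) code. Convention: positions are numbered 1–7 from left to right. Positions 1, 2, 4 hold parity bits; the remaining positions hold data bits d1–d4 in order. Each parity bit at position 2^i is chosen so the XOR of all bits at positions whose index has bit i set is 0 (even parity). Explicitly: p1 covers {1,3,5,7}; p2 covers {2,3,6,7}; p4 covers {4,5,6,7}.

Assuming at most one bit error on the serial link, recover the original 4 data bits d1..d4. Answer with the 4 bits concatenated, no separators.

s1 (pos 1,3,5,7): 1⊕1⊕1⊕0 = 1
s2 (pos 2,3,6,7): 0⊕1⊕1⊕0 = 0
s4 (pos 4,5,6,7): 0⊕1⊕1⊕0 = 0
Syndrome s4…s1 = 001 → error at position 1.
Flip position 1: 1010110 → 0010110
Read data bits from positions 3,5,6,7: 1110

1110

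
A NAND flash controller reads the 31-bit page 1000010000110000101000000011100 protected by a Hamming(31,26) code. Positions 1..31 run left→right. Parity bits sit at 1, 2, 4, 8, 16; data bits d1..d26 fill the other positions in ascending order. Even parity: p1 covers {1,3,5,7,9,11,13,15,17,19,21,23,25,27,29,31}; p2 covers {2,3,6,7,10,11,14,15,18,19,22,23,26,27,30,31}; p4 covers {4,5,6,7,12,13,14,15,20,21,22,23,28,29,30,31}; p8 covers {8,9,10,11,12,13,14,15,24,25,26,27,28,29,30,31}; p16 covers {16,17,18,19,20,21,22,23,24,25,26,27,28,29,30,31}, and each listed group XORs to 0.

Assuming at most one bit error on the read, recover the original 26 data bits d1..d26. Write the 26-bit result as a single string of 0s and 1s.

s1 (pos 1,3,5,7,9,11,13,15,17,19,21,23,25,27,29,31): 1⊕0⊕0⊕0⊕0⊕1⊕0⊕0⊕1⊕1⊕0⊕0⊕0⊕1⊕1⊕0 = 0
s2 (pos 2,3,6,7,10,11,14,15,18,19,22,23,26,27,30,31): 0⊕0⊕1⊕0⊕0⊕1⊕0⊕0⊕0⊕1⊕0⊕0⊕0⊕1⊕0⊕0 = 0
s4 (pos 4,5,6,7,12,13,14,15,20,21,22,23,28,29,30,31): 0⊕0⊕1⊕0⊕1⊕0⊕0⊕0⊕0⊕0⊕0⊕0⊕1⊕1⊕0⊕0 = 0
s8 (pos 8,9,10,11,12,13,14,15,24,25,26,27,28,29,30,31): 0⊕0⊕0⊕1⊕1⊕0⊕0⊕0⊕0⊕0⊕0⊕1⊕1⊕1⊕0⊕0 = 1
s16 (pos 16,17,18,19,20,21,22,23,24,25,26,27,28,29,30,31): 0⊕1⊕0⊕1⊕0⊕0⊕0⊕0⊕0⊕0⊕0⊕1⊕1⊕1⊕0⊕0 = 1
Syndrome s16…s1 = 11000 → error at position 24.
Flip position 24: 1000010000110000101000000011100 → 1000010000110000101000010011100
Read data bits from positions 3,5,6,7,9,10,11,12,13,14,15,17,18,19,20,21,22,23,24,25,26,27,28,29,30,31: 00100011000101000010011100

00100011000101000010011100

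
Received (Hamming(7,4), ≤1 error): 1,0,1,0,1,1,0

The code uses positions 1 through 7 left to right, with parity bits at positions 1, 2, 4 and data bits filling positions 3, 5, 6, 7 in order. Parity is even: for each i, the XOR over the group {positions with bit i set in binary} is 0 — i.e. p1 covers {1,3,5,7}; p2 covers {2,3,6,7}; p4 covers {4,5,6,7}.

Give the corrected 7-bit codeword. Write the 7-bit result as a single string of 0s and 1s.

s1 (pos 1,3,5,7): 1⊕1⊕1⊕0 = 1
s2 (pos 2,3,6,7): 0⊕1⊕1⊕0 = 0
s4 (pos 4,5,6,7): 0⊕1⊕1⊕0 = 0
Syndrome s4…s1 = 001 → error at position 1.
Flip position 1: 1010110 → 0010110

0010110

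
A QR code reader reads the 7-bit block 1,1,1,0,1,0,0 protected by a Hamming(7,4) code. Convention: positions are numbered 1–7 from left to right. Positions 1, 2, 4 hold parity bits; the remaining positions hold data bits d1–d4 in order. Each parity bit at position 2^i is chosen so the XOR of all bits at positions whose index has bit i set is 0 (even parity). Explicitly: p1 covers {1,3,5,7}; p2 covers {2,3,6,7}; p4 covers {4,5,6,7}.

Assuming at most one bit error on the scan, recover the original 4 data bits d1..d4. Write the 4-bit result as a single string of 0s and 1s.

1000

s1 (pos 1,3,5,7): 1⊕1⊕1⊕0 = 1
s2 (pos 2,3,6,7): 1⊕1⊕0⊕0 = 0
s4 (pos 4,5,6,7): 0⊕1⊕0⊕0 = 1
Syndrome s4…s1 = 101 → error at position 5.
Flip position 5: 1110100 → 1110000
Read data bits from positions 3,5,6,7: 1000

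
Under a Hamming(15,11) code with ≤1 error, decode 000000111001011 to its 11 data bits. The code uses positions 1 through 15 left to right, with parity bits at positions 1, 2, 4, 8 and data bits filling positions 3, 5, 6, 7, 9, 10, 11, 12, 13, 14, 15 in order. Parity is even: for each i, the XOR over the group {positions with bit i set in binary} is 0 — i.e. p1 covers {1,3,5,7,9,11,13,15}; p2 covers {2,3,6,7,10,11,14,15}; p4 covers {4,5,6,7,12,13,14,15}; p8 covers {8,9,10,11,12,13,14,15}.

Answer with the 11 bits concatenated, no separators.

00011011011

s1 (pos 1,3,5,7,9,11,13,15): 0⊕0⊕0⊕1⊕1⊕0⊕0⊕1 = 1
s2 (pos 2,3,6,7,10,11,14,15): 0⊕0⊕0⊕1⊕0⊕0⊕1⊕1 = 1
s4 (pos 4,5,6,7,12,13,14,15): 0⊕0⊕0⊕1⊕1⊕0⊕1⊕1 = 0
s8 (pos 8,9,10,11,12,13,14,15): 1⊕1⊕0⊕0⊕1⊕0⊕1⊕1 = 1
Syndrome s8…s1 = 1011 → error at position 11.
Flip position 11: 000000111001011 → 000000111011011
Read data bits from positions 3,5,6,7,9,10,11,12,13,14,15: 00011011011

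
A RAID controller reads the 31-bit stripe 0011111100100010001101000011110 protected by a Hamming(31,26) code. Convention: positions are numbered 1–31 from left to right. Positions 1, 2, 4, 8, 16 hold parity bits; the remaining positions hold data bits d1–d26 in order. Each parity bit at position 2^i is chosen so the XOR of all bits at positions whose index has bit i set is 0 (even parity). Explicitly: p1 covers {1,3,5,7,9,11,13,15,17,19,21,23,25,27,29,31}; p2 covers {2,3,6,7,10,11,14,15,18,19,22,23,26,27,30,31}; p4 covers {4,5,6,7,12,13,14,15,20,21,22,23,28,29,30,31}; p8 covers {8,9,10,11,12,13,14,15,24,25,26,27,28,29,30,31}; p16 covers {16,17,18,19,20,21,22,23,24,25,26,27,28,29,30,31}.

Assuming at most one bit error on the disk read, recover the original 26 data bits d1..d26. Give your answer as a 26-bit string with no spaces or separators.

11110010001001101000111110

s1 (pos 1,3,5,7,9,11,13,15,17,19,21,23,25,27,29,31): 0⊕1⊕1⊕1⊕0⊕1⊕0⊕1⊕0⊕1⊕0⊕0⊕0⊕1⊕1⊕0 = 0
s2 (pos 2,3,6,7,10,11,14,15,18,19,22,23,26,27,30,31): 0⊕1⊕1⊕1⊕0⊕1⊕0⊕1⊕0⊕1⊕1⊕0⊕0⊕1⊕1⊕0 = 1
s4 (pos 4,5,6,7,12,13,14,15,20,21,22,23,28,29,30,31): 1⊕1⊕1⊕1⊕0⊕0⊕0⊕1⊕1⊕0⊕1⊕0⊕1⊕1⊕1⊕0 = 0
s8 (pos 8,9,10,11,12,13,14,15,24,25,26,27,28,29,30,31): 1⊕0⊕0⊕1⊕0⊕0⊕0⊕1⊕0⊕0⊕0⊕1⊕1⊕1⊕1⊕0 = 1
s16 (pos 16,17,18,19,20,21,22,23,24,25,26,27,28,29,30,31): 0⊕0⊕0⊕1⊕1⊕0⊕1⊕0⊕0⊕0⊕0⊕1⊕1⊕1⊕1⊕0 = 1
Syndrome s16…s1 = 11010 → error at position 26.
Flip position 26: 0011111100100010001101000011110 → 0011111100100010001101000111110
Read data bits from positions 3,5,6,7,9,10,11,12,13,14,15,17,18,19,20,21,22,23,24,25,26,27,28,29,30,31: 11110010001001101000111110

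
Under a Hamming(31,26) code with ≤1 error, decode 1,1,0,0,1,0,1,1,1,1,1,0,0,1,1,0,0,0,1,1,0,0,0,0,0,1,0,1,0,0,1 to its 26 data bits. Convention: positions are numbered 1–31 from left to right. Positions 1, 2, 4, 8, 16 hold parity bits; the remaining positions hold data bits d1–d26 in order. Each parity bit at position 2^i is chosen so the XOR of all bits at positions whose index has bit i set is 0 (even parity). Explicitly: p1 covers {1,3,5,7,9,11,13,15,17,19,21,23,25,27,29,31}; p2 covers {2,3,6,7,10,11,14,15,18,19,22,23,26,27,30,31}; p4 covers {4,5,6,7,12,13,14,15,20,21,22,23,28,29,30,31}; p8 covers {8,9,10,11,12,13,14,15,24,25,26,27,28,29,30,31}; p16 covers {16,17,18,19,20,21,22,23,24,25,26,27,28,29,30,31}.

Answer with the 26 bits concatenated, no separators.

01011110011001100000101011

s1 (pos 1,3,5,7,9,11,13,15,17,19,21,23,25,27,29,31): 1⊕0⊕1⊕1⊕1⊕1⊕0⊕1⊕0⊕1⊕0⊕0⊕0⊕0⊕0⊕1 = 0
s2 (pos 2,3,6,7,10,11,14,15,18,19,22,23,26,27,30,31): 1⊕0⊕0⊕1⊕1⊕1⊕1⊕1⊕0⊕1⊕0⊕0⊕1⊕0⊕0⊕1 = 1
s4 (pos 4,5,6,7,12,13,14,15,20,21,22,23,28,29,30,31): 0⊕1⊕0⊕1⊕0⊕0⊕1⊕1⊕1⊕0⊕0⊕0⊕1⊕0⊕0⊕1 = 1
s8 (pos 8,9,10,11,12,13,14,15,24,25,26,27,28,29,30,31): 1⊕1⊕1⊕1⊕0⊕0⊕1⊕1⊕0⊕0⊕1⊕0⊕1⊕0⊕0⊕1 = 1
s16 (pos 16,17,18,19,20,21,22,23,24,25,26,27,28,29,30,31): 0⊕0⊕0⊕1⊕1⊕0⊕0⊕0⊕0⊕0⊕1⊕0⊕1⊕0⊕0⊕1 = 1
Syndrome s16…s1 = 11110 → error at position 30.
Flip position 30: 1100101111100110001100000101001 → 1100101111100110001100000101011
Read data bits from positions 3,5,6,7,9,10,11,12,13,14,15,17,18,19,20,21,22,23,24,25,26,27,28,29,30,31: 01011110011001100000101011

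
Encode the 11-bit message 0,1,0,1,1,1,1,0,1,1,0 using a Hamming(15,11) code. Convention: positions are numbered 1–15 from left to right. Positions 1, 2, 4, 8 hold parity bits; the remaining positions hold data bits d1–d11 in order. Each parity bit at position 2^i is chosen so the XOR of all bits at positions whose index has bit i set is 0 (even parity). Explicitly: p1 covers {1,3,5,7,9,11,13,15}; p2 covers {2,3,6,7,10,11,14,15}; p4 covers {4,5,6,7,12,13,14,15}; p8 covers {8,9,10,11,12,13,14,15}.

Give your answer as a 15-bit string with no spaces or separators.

100010111110110

Place data at non-parity positions: p1 p2 0 p4 1 0 1 p8 1 1 1 0 1 1 0
p1 (pos 1,3,5,7,9,11,13,15): XOR of data positions = 0⊕1⊕1⊕1⊕1⊕1⊕0 = 1
p2 (pos 2,3,6,7,10,11,14,15): XOR of data positions = 0⊕0⊕1⊕1⊕1⊕1⊕0 = 0
p4 (pos 4,5,6,7,12,13,14,15): XOR of data positions = 1⊕0⊕1⊕0⊕1⊕1⊕0 = 0
p8 (pos 8,9,10,11,12,13,14,15): XOR of data positions = 1⊕1⊕1⊕0⊕1⊕1⊕0 = 1
Codeword: 100010111110110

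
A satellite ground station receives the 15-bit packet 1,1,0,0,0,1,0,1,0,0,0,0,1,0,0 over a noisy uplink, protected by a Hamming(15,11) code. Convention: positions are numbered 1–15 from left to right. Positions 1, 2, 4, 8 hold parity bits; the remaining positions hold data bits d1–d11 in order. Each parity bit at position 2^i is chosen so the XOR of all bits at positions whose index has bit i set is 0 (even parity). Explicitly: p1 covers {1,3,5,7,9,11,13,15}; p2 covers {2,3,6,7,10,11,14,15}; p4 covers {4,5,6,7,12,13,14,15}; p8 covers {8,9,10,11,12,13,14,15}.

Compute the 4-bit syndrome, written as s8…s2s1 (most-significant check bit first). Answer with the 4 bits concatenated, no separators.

s1 (pos 1,3,5,7,9,11,13,15): 1⊕0⊕0⊕0⊕0⊕0⊕1⊕0 = 0
s2 (pos 2,3,6,7,10,11,14,15): 1⊕0⊕1⊕0⊕0⊕0⊕0⊕0 = 0
s4 (pos 4,5,6,7,12,13,14,15): 0⊕0⊕1⊕0⊕0⊕1⊕0⊕0 = 0
s8 (pos 8,9,10,11,12,13,14,15): 1⊕0⊕0⊕0⊕0⊕1⊕0⊕0 = 0
Syndrome s8…s1 = 0000 → no error.

0000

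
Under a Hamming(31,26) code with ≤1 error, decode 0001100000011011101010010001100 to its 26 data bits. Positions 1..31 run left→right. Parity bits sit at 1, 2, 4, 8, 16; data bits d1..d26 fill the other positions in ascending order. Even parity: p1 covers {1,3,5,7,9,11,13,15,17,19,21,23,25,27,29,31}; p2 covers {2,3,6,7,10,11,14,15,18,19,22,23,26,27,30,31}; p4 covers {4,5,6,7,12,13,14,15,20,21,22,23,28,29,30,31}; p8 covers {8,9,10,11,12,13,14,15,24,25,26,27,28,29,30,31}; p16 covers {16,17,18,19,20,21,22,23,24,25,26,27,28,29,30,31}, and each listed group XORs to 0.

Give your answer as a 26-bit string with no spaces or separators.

s1 (pos 1,3,5,7,9,11,13,15,17,19,21,23,25,27,29,31): 0⊕0⊕1⊕0⊕0⊕0⊕1⊕1⊕1⊕1⊕1⊕0⊕0⊕0⊕1⊕0 = 1
s2 (pos 2,3,6,7,10,11,14,15,18,19,22,23,26,27,30,31): 0⊕0⊕0⊕0⊕0⊕0⊕0⊕1⊕0⊕1⊕0⊕0⊕0⊕0⊕0⊕0 = 0
s4 (pos 4,5,6,7,12,13,14,15,20,21,22,23,28,29,30,31): 1⊕1⊕0⊕0⊕1⊕1⊕0⊕1⊕0⊕1⊕0⊕0⊕1⊕1⊕0⊕0 = 0
s8 (pos 8,9,10,11,12,13,14,15,24,25,26,27,28,29,30,31): 0⊕0⊕0⊕0⊕1⊕1⊕0⊕1⊕1⊕0⊕0⊕0⊕1⊕1⊕0⊕0 = 0
s16 (pos 16,17,18,19,20,21,22,23,24,25,26,27,28,29,30,31): 1⊕1⊕0⊕1⊕0⊕1⊕0⊕0⊕1⊕0⊕0⊕0⊕1⊕1⊕0⊕0 = 1
Syndrome s16…s1 = 10001 → error at position 17.
Flip position 17: 0001100000011011101010010001100 → 0001100000011011001010010001100
Read data bits from positions 3,5,6,7,9,10,11,12,13,14,15,17,18,19,20,21,22,23,24,25,26,27,28,29,30,31: 01000001101001010010001100

01000001101001010010001100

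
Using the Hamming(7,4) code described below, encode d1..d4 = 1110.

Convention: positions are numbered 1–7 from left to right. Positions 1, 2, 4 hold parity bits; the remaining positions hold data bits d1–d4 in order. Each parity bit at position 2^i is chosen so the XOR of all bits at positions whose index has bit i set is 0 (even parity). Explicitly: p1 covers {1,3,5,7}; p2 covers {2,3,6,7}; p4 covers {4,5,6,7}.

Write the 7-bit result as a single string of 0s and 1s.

0010110

Place data at non-parity positions: p1 p2 1 p4 1 1 0
p1 (pos 1,3,5,7): XOR of data positions = 1⊕1⊕0 = 0
p2 (pos 2,3,6,7): XOR of data positions = 1⊕1⊕0 = 0
p4 (pos 4,5,6,7): XOR of data positions = 1⊕1⊕0 = 0
Codeword: 0010110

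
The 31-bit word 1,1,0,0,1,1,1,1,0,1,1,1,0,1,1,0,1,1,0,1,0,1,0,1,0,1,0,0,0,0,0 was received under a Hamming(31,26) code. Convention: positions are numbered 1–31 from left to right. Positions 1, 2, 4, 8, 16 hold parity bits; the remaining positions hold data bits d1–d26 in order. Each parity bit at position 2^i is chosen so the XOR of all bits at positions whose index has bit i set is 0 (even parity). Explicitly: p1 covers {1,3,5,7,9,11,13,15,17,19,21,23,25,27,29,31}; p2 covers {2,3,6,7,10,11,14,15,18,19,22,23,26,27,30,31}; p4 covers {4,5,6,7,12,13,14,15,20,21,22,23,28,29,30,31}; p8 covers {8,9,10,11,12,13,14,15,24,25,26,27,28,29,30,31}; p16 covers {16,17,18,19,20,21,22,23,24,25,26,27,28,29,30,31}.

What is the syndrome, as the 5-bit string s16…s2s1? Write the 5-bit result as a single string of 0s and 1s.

00000

s1 (pos 1,3,5,7,9,11,13,15,17,19,21,23,25,27,29,31): 1⊕0⊕1⊕1⊕0⊕1⊕0⊕1⊕1⊕0⊕0⊕0⊕0⊕0⊕0⊕0 = 0
s2 (pos 2,3,6,7,10,11,14,15,18,19,22,23,26,27,30,31): 1⊕0⊕1⊕1⊕1⊕1⊕1⊕1⊕1⊕0⊕1⊕0⊕1⊕0⊕0⊕0 = 0
s4 (pos 4,5,6,7,12,13,14,15,20,21,22,23,28,29,30,31): 0⊕1⊕1⊕1⊕1⊕0⊕1⊕1⊕1⊕0⊕1⊕0⊕0⊕0⊕0⊕0 = 0
s8 (pos 8,9,10,11,12,13,14,15,24,25,26,27,28,29,30,31): 1⊕0⊕1⊕1⊕1⊕0⊕1⊕1⊕1⊕0⊕1⊕0⊕0⊕0⊕0⊕0 = 0
s16 (pos 16,17,18,19,20,21,22,23,24,25,26,27,28,29,30,31): 0⊕1⊕1⊕0⊕1⊕0⊕1⊕0⊕1⊕0⊕1⊕0⊕0⊕0⊕0⊕0 = 0
Syndrome s16…s1 = 00000 → no error.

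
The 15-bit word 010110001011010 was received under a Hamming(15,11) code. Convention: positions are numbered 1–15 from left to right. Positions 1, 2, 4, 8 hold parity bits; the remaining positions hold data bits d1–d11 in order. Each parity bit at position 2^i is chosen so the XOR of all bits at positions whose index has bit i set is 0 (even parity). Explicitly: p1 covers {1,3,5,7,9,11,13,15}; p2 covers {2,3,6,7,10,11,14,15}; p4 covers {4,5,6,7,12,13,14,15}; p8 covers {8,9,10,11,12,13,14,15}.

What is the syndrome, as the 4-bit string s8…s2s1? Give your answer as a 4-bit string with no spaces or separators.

s1 (pos 1,3,5,7,9,11,13,15): 0⊕0⊕1⊕0⊕1⊕1⊕0⊕0 = 1
s2 (pos 2,3,6,7,10,11,14,15): 1⊕0⊕0⊕0⊕0⊕1⊕1⊕0 = 1
s4 (pos 4,5,6,7,12,13,14,15): 1⊕1⊕0⊕0⊕1⊕0⊕1⊕0 = 0
s8 (pos 8,9,10,11,12,13,14,15): 0⊕1⊕0⊕1⊕1⊕0⊕1⊕0 = 0
Syndrome s8…s1 = 0011 → error at position 3.

0011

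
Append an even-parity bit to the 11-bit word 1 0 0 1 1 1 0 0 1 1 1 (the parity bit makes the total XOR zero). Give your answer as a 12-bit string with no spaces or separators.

XOR of the 11 data bits: 1⊕0⊕0⊕1⊕1⊕1⊕0⊕0⊕1⊕1⊕1 = 1
Parity bit = 1 (so all 12 bits XOR to 0).

100111001111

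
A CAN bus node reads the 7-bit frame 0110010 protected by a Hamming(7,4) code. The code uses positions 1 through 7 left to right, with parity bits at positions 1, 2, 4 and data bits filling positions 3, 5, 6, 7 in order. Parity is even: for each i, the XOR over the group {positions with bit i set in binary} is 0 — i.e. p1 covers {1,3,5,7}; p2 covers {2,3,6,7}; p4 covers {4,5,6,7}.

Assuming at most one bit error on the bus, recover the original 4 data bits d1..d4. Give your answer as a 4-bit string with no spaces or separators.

s1 (pos 1,3,5,7): 0⊕1⊕0⊕0 = 1
s2 (pos 2,3,6,7): 1⊕1⊕1⊕0 = 1
s4 (pos 4,5,6,7): 0⊕0⊕1⊕0 = 1
Syndrome s4…s1 = 111 → error at position 7.
Flip position 7: 0110010 → 0110011
Read data bits from positions 3,5,6,7: 1011

1011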